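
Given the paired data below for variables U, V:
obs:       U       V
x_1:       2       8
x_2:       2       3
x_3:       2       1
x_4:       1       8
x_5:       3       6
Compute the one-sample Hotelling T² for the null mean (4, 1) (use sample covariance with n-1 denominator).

Step 1 — sample mean vector:
  mean(U) = (2 + 2 + 2 + 1 + 3) / 5 = 10/5 = 2
  mean(V) = (8 + 3 + 1 + 8 + 6) / 5 = 26/5 = 5.2
  x̄ = (2, 5.2),  deviation x̄ - mu_0 = (2, 5.2) - (4, 1) = (-2, 4.2).

Step 2 — sample covariance matrix, S[i,j] = (1/(n-1)) · Σ_k (x_{k,i} - mean_i) · (x_{k,j} - mean_j), divisor n-1 = 4:
  S[U,U] = ((0)·(0) + (0)·(0) + (0)·(0) + (-1)·(-1) + (1)·(1)) / 4 = 2/4 = 0.5
  S[U,V] = ((0)·(2.8) + (0)·(-2.2) + (0)·(-4.2) + (-1)·(2.8) + (1)·(0.8)) / 4 = -2/4 = -0.5
  S[V,V] = ((2.8)·(2.8) + (-2.2)·(-2.2) + (-4.2)·(-4.2) + (2.8)·(2.8) + (0.8)·(0.8)) / 4 = 38.8/4 = 9.7
  S = [[0.5, -0.5],
 [-0.5, 9.7]].

Step 3 — invert S. det(S) = 0.5·9.7 - (-0.5)² = 4.6.
  S^{-1} = (1/det) · [[d, -b], [-b, a]] = [[2.1087, 0.1087],
 [0.1087, 0.1087]].

Step 4 — quadratic form (x̄ - mu_0)^T · S^{-1} · (x̄ - mu_0):
  S^{-1} · (x̄ - mu_0) = (-3.7609, 0.2391),
  (x̄ - mu_0)^T · [...] = (-2)·(-3.7609) + (4.2)·(0.2391) = 8.5261.

Step 5 — scale by n: T² = 5 · 8.5261 = 42.6304.

T² ≈ 42.6304


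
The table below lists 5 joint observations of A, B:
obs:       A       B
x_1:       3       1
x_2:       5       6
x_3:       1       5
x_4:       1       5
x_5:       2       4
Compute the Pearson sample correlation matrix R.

Step 1 — column means:
  mean(A) = (3 + 5 + 1 + 1 + 2) / 5 = 12/5 = 2.4
  mean(B) = (1 + 6 + 5 + 5 + 4) / 5 = 21/5 = 4.2

Step 2 — sample variances and covariances s[i,j] = (1/(n-1)) · Σ_k (x_{k,i} - mean_i) · (x_{k,j} - mean_j), with n-1 = 4:
  s[A,A] = ((0.6)·(0.6) + (2.6)·(2.6) + (-1.4)·(-1.4) + (-1.4)·(-1.4) + (-0.4)·(-0.4)) / 4 = 11.2/4 = 2.8
  s[A,B] = ((0.6)·(-3.2) + (2.6)·(1.8) + (-1.4)·(0.8) + (-1.4)·(0.8) + (-0.4)·(-0.2)) / 4 = 0.6/4 = 0.15
  s[B,B] = ((-3.2)·(-3.2) + (1.8)·(1.8) + (0.8)·(0.8) + (0.8)·(0.8) + (-0.2)·(-0.2)) / 4 = 14.8/4 = 3.7
  Sample standard deviations s_i = √(s[i,i]):
  s(A) = √(2.8) = 1.6733
  s(B) = √(3.7) = 1.9235

Step 3 — r_{ij} = s_{ij} / (s_i · s_j):
  r[A,A] = 1 (diagonal).
  r[A,B] = 0.15 / (1.6733 · 1.9235) = 0.15 / 3.2187 = 0.0466
  r[B,B] = 1 (diagonal).

R is symmetric with unit diagonal. Assembling:

R = [[1, 0.0466],
 [0.0466, 1]]


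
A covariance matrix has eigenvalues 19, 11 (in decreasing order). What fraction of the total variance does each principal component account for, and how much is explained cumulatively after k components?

Step 1 — total variance = trace(Sigma) = Σ λ_i = 19 + 11 = 30.

Step 2 — fraction explained by component i = λ_i / Σ λ:
  PC1: 19/30 = 0.6333
  PC2: 11/30 = 0.3667

Step 3 — cumulative fraction after k components = (λ_1 + ... + λ_k) / Σ λ:
  k = 1: 19/30 = 0.6333
  k = 2: (19 + 11)/30 = 30/30 = 1

Summary (fraction, with percent):

explained: PC1 0.6333 (63.33%), PC2 0.3667 (36.67%);  cumulative: 0.6333, 1


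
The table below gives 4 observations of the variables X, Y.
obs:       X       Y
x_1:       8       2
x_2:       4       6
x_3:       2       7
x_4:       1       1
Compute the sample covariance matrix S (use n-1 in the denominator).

Step 1 — column means:
  mean(X) = (8 + 4 + 2 + 1) / 4 = 15/4 = 3.75
  mean(Y) = (2 + 6 + 7 + 1) / 4 = 16/4 = 4

Step 2 — sample covariance S[i,j] = (1/(n-1)) · Σ_k (x_{k,i} - mean_i) · (x_{k,j} - mean_j), with n-1 = 3.
  S[X,X] = ((4.25)·(4.25) + (0.25)·(0.25) + (-1.75)·(-1.75) + (-2.75)·(-2.75)) / 3 = 28.75/3 = 9.5833
  S[X,Y] = ((4.25)·(-2) + (0.25)·(2) + (-1.75)·(3) + (-2.75)·(-3)) / 3 = -5/3 = -1.6667
  S[Y,Y] = ((-2)·(-2) + (2)·(2) + (3)·(3) + (-3)·(-3)) / 3 = 26/3 = 8.6667

S is symmetric (S[j,i] = S[i,j]). Assembling:

S = [[9.5833, -1.6667],
 [-1.6667, 8.6667]]


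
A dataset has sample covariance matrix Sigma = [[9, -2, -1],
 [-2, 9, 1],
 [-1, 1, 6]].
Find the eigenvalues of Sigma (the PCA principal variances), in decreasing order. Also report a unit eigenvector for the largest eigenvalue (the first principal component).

Step 1 — characteristic polynomial p(λ) = det(λI - Sigma) = λ³ - tr·λ² + c_1·λ - det, where tr = trace, c_1 = sum of the principal 2×2 minors, det = det(Sigma):
  tr = 9 + 9 + 6 = 24,
  c_1 = (9·9 - (-2)²) + (9·6 - (-1)²) + (9·6 - (1)²) = 77 + 53 + 53 = 183,
  det = 9·(9·6 - (1)²) - (-2)·((-2)·6 - (1)·(-1)) + (-1)·((-2)·(1) - 9·(-1)) = 9·(53) - (-2)·(-11) + (-1)·(7) = 448.
  So p(λ) = λ³ - 24λ² + 183λ - 448.
Step 2 — look for an integer root (rational root theorem: any rational root is an integer divisor of 448). Testing λ = 7:
  p(7) = 343 - 1176 + 1281 - 448 = 0  ✓
  Dividing out (λ - 7): p(λ) = (λ - 7)(λ² - 17λ + 64).
Step 3 — remaining eigenvalues from the quadratic λ² - 17λ + 64 = 0:
  Δ = 17² - 4·64 = 289 - 256 = 33,  λ = (17 ± √33)/2 = (17 ± 5.7446)/2 ≈ 11.3723 or 5.6277.
  Sorted: λ_1 = 11.3723,  λ_2 = 7,  λ_3 = 5.6277  (check: sum = 24 = tr ✓).

Step 4 — unit eigenvector for λ_1 ≈ 11.3723: v spans the null space of (Sigma - λ_1 I), whose rows are
  r_1 = (-2.3723, -2, -1),  r_2 = (-2, -2.3723, 1),  r_3 = (-1, 1, -5.3723).
  v is orthogonal to every row, so take v ∝ r_1 × r_2 = ((-2)·(1) - (-1)·(-2.3723), (-1)·(-2) - (-2.3723)·(1), (-2.3723)·(-2.3723) - (-2)·(-2)) ≈ (-4.3723, 4.3723, 1.6277).
  Rescale (multiply by -1 so the first nonzero entry is positive): u = (4.3723, -4.3723, -1.6277).
  ||u|| = √((4.3723)² + (-4.3723)² + (-1.6277)²) = √(40.8832) ≈ 6.394,  v_1 = u/||u|| ≈ (0.6838, -0.6838, -0.2546) (||v_1|| = 1).

λ_1 = 11.3723,  λ_2 = 7,  λ_3 = 5.6277;  v_1 ≈ (0.6838, -0.6838, -0.2546)


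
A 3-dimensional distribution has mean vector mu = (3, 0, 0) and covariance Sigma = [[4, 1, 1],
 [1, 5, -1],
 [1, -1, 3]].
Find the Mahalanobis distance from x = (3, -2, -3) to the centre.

Step 1 — centre the observation: (x - mu) = (0, -2, -3).

Step 2 — invert Sigma (cofactor / det for 3×3, or solve directly):
  Sigma^{-1} = [[0.3043, -0.087, -0.1304],
 [-0.087, 0.2391, 0.1087],
 [-0.1304, 0.1087, 0.413]].

Step 3 — form the quadratic (x - mu)^T · Sigma^{-1} · (x - mu):
  Sigma^{-1} · (x - mu) = (0.5652, -0.8043, -1.4565).
  (x - mu)^T · [Sigma^{-1} · (x - mu)] = (0)·(0.5652) + (-2)·(-0.8043) + (-3)·(-1.4565) = 5.9783.

Step 4 — take square root: d = √(5.9783) ≈ 2.445.

d(x, mu) = √(5.9783) ≈ 2.445


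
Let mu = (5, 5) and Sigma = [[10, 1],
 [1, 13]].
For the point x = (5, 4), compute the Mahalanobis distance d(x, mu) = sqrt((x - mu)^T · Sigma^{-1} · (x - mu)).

Step 1 — centre the observation: (x - mu) = (0, -1).

Step 2 — invert Sigma. det(Sigma) = 10·13 - (1)² = 129.
  Sigma^{-1} = (1/det) · [[d, -b], [-b, a]] = [[0.1008, -0.0078],
 [-0.0078, 0.0775]].

Step 3 — form the quadratic (x - mu)^T · Sigma^{-1} · (x - mu):
  Sigma^{-1} · (x - mu) = (0.0078, -0.0775).
  (x - mu)^T · [Sigma^{-1} · (x - mu)] = (0)·(0.0078) + (-1)·(-0.0775) = 0.0775.

Step 4 — take square root: d = √(0.0775) ≈ 0.2784.

d(x, mu) = √(0.0775) ≈ 0.2784


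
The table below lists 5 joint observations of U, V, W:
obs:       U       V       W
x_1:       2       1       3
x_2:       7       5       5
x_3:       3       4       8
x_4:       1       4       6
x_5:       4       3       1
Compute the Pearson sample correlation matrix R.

Step 1 — column means:
  mean(U) = (2 + 7 + 3 + 1 + 4) / 5 = 17/5 = 3.4
  mean(V) = (1 + 5 + 4 + 4 + 3) / 5 = 17/5 = 3.4
  mean(W) = (3 + 5 + 8 + 6 + 1) / 5 = 23/5 = 4.6

Step 2 — sample variances and covariances s[i,j] = (1/(n-1)) · Σ_k (x_{k,i} - mean_i) · (x_{k,j} - mean_j), with n-1 = 4:
  s[U,U] = ((-1.4)·(-1.4) + (3.6)·(3.6) + (-0.4)·(-0.4) + (-2.4)·(-2.4) + (0.6)·(0.6)) / 4 = 21.2/4 = 5.3
  s[U,V] = ((-1.4)·(-2.4) + (3.6)·(1.6) + (-0.4)·(0.6) + (-2.4)·(0.6) + (0.6)·(-0.4)) / 4 = 7.2/4 = 1.8
  s[U,W] = ((-1.4)·(-1.6) + (3.6)·(0.4) + (-0.4)·(3.4) + (-2.4)·(1.4) + (0.6)·(-3.6)) / 4 = -3.2/4 = -0.8
  s[V,V] = ((-2.4)·(-2.4) + (1.6)·(1.6) + (0.6)·(0.6) + (0.6)·(0.6) + (-0.4)·(-0.4)) / 4 = 9.2/4 = 2.3
  s[V,W] = ((-2.4)·(-1.6) + (1.6)·(0.4) + (0.6)·(3.4) + (0.6)·(1.4) + (-0.4)·(-3.6)) / 4 = 8.8/4 = 2.2
  s[W,W] = ((-1.6)·(-1.6) + (0.4)·(0.4) + (3.4)·(3.4) + (1.4)·(1.4) + (-3.6)·(-3.6)) / 4 = 29.2/4 = 7.3
  Sample standard deviations s_i = √(s[i,i]):
  s(U) = √(5.3) = 2.3022
  s(V) = √(2.3) = 1.5166
  s(W) = √(7.3) = 2.7019

Step 3 — r_{ij} = s_{ij} / (s_i · s_j):
  r[U,U] = 1 (diagonal).
  r[U,V] = 1.8 / (2.3022 · 1.5166) = 1.8 / 3.4914 = 0.5155
  r[U,W] = -0.8 / (2.3022 · 2.7019) = -0.8 / 6.2201 = -0.1286
  r[V,V] = 1 (diagonal).
  r[V,W] = 2.2 / (1.5166 · 2.7019) = 2.2 / 4.0976 = 0.5369
  r[W,W] = 1 (diagonal).

R is symmetric with unit diagonal. Assembling:

R = [[1, 0.5155, -0.1286],
 [0.5155, 1, 0.5369],
 [-0.1286, 0.5369, 1]]


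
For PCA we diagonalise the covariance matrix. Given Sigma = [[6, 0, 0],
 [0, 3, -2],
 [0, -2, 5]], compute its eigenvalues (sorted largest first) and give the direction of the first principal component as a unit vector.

Step 1 — characteristic polynomial p(λ) = det(λI - Sigma) = λ³ - tr·λ² + c_1·λ - det, where tr = trace, c_1 = sum of the principal 2×2 minors, det = det(Sigma):
  tr = 6 + 3 + 5 = 14,
  c_1 = (6·3 - (0)²) + (6·5 - (0)²) + (3·5 - (-2)²) = 18 + 30 + 11 = 59,
  det = 6·(3·5 - (-2)²) - (0)·((0)·5 - (-2)·(0)) + (0)·((0)·(-2) - 3·(0)) = 6·(11) - (0)·(0) + (0)·(0) = 66.
  So p(λ) = λ³ - 14λ² + 59λ - 66.
Step 2 — look for an integer root (rational root theorem: any rational root is an integer divisor of 66). Testing λ = 6:
  p(6) = 216 - 504 + 354 - 66 = 0  ✓
  Dividing out (λ - 6): p(λ) = (λ - 6)(λ² - 8λ + 11).
Step 3 — remaining eigenvalues from the quadratic λ² - 8λ + 11 = 0:
  Δ = 8² - 4·11 = 64 - 44 = 20,  λ = (8 ± √20)/2 = (8 ± 4.4721)/2 ≈ 6.2361 or 1.7639.
  Sorted: λ_1 = 6.2361,  λ_2 = 6,  λ_3 = 1.7639  (check: sum = 14 = tr ✓).

Step 4 — unit eigenvector for λ_1 ≈ 6.2361: v spans the null space of (Sigma - λ_1 I), whose rows are
  r_1 = (-0.2361, 0, 0),  r_2 = (0, -3.2361, -2),  r_3 = (0, -2, -1.2361).
  v is orthogonal to every row, so take v ∝ r_1 × r_2 = ((0)·(-2) - (0)·(-3.2361), (0)·(0) - (-0.2361)·(-2), (-0.2361)·(-3.2361) - (0)·(0)) ≈ (0, -0.4721, 0.7639).
  Rescale (multiply by -1 so the first nonzero entry is positive): u = (0, 0.4721, -0.7639).
  ||u|| = √((0)² + (0.4721)² + (-0.7639)²) = √(0.8065) ≈ 0.8981,  v_1 = u/||u|| ≈ (0, 0.5257, -0.8507) (||v_1|| = 1).

λ_1 = 6.2361,  λ_2 = 6,  λ_3 = 1.7639;  v_1 ≈ (0, 0.5257, -0.8507)


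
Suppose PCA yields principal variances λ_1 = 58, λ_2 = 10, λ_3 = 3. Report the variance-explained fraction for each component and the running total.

Step 1 — total variance = trace(Sigma) = Σ λ_i = 58 + 10 + 3 = 71.

Step 2 — fraction explained by component i = λ_i / Σ λ:
  PC1: 58/71 = 0.8169
  PC2: 10/71 = 0.1408
  PC3: 3/71 = 0.0423

Step 3 — cumulative fraction after k components = (λ_1 + ... + λ_k) / Σ λ:
  k = 1: 58/71 = 0.8169
  k = 2: (58 + 10)/71 = 68/71 = 0.9577
  k = 3: (58 + 10 + 3)/71 = 71/71 = 1

Summary (fraction, with percent):

explained: PC1 0.8169 (81.69%), PC2 0.1408 (14.08%), PC3 0.0423 (4.23%);  cumulative: 0.8169, 0.9577, 1


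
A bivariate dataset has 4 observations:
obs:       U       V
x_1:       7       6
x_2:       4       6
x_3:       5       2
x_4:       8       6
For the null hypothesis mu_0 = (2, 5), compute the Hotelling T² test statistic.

Step 1 — sample mean vector:
  mean(U) = (7 + 4 + 5 + 8) / 4 = 24/4 = 6
  mean(V) = (6 + 6 + 2 + 6) / 4 = 20/4 = 5
  x̄ = (6, 5),  deviation x̄ - mu_0 = (6, 5) - (2, 5) = (4, 0).

Step 2 — sample covariance matrix, S[i,j] = (1/(n-1)) · Σ_k (x_{k,i} - mean_i) · (x_{k,j} - mean_j), divisor n-1 = 3:
  S[U,U] = ((1)·(1) + (-2)·(-2) + (-1)·(-1) + (2)·(2)) / 3 = 10/3 = 3.3333
  S[U,V] = ((1)·(1) + (-2)·(1) + (-1)·(-3) + (2)·(1)) / 3 = 4/3 = 1.3333
  S[V,V] = ((1)·(1) + (1)·(1) + (-3)·(-3) + (1)·(1)) / 3 = 12/3 = 4
  S = [[3.3333, 1.3333],
 [1.3333, 4]].

Step 3 — invert S. det(S) = 3.3333·4 - (1.3333)² = 11.5556.
  S^{-1} = (1/det) · [[d, -b], [-b, a]] = [[0.3462, -0.1154],
 [-0.1154, 0.2885]].

Step 4 — quadratic form (x̄ - mu_0)^T · S^{-1} · (x̄ - mu_0):
  S^{-1} · (x̄ - mu_0) = (1.3846, -0.4615),
  (x̄ - mu_0)^T · [...] = (4)·(1.3846) + (0)·(-0.4615) = 5.5385.

Step 5 — scale by n: T² = 4 · 5.5385 = 22.1538.

T² ≈ 22.1538


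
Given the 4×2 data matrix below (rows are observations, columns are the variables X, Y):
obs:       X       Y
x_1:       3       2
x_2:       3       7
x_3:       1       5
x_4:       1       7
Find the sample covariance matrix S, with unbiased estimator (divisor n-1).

Step 1 — column means:
  mean(X) = (3 + 3 + 1 + 1) / 4 = 8/4 = 2
  mean(Y) = (2 + 7 + 5 + 7) / 4 = 21/4 = 5.25

Step 2 — sample covariance S[i,j] = (1/(n-1)) · Σ_k (x_{k,i} - mean_i) · (x_{k,j} - mean_j), with n-1 = 3.
  S[X,X] = ((1)·(1) + (1)·(1) + (-1)·(-1) + (-1)·(-1)) / 3 = 4/3 = 1.3333
  S[X,Y] = ((1)·(-3.25) + (1)·(1.75) + (-1)·(-0.25) + (-1)·(1.75)) / 3 = -3/3 = -1
  S[Y,Y] = ((-3.25)·(-3.25) + (1.75)·(1.75) + (-0.25)·(-0.25) + (1.75)·(1.75)) / 3 = 16.75/3 = 5.5833

S is symmetric (S[j,i] = S[i,j]). Assembling:

S = [[1.3333, -1],
 [-1, 5.5833]]


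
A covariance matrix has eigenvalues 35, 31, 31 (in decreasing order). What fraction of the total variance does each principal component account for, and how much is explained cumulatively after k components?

Step 1 — total variance = trace(Sigma) = Σ λ_i = 35 + 31 + 31 = 97.

Step 2 — fraction explained by component i = λ_i / Σ λ:
  PC1: 35/97 = 0.3608
  PC2: 31/97 = 0.3196
  PC3: 31/97 = 0.3196

Step 3 — cumulative fraction after k components = (λ_1 + ... + λ_k) / Σ λ:
  k = 1: 35/97 = 0.3608
  k = 2: (35 + 31)/97 = 66/97 = 0.6804
  k = 3: (35 + 31 + 31)/97 = 97/97 = 1

Summary (fraction, with percent):

explained: PC1 0.3608 (36.08%), PC2 0.3196 (31.96%), PC3 0.3196 (31.96%);  cumulative: 0.3608, 0.6804, 1


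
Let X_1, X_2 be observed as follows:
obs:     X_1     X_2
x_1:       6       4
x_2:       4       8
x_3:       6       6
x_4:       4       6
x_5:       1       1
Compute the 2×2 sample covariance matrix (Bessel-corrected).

Step 1 — column means:
  mean(X_1) = (6 + 4 + 6 + 4 + 1) / 5 = 21/5 = 4.2
  mean(X_2) = (4 + 8 + 6 + 6 + 1) / 5 = 25/5 = 5

Step 2 — sample covariance S[i,j] = (1/(n-1)) · Σ_k (x_{k,i} - mean_i) · (x_{k,j} - mean_j), with n-1 = 4.
  S[X_1,X_1] = ((1.8)·(1.8) + (-0.2)·(-0.2) + (1.8)·(1.8) + (-0.2)·(-0.2) + (-3.2)·(-3.2)) / 4 = 16.8/4 = 4.2
  S[X_1,X_2] = ((1.8)·(-1) + (-0.2)·(3) + (1.8)·(1) + (-0.2)·(1) + (-3.2)·(-4)) / 4 = 12/4 = 3
  S[X_2,X_2] = ((-1)·(-1) + (3)·(3) + (1)·(1) + (1)·(1) + (-4)·(-4)) / 4 = 28/4 = 7

S is symmetric (S[j,i] = S[i,j]). Assembling:

S = [[4.2, 3],
 [3, 7]]


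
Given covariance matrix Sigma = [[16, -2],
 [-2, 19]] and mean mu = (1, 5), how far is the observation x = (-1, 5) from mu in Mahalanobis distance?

Step 1 — centre the observation: (x - mu) = (-2, 0).

Step 2 — invert Sigma. det(Sigma) = 16·19 - (-2)² = 300.
  Sigma^{-1} = (1/det) · [[d, -b], [-b, a]] = [[0.0633, 0.0067],
 [0.0067, 0.0533]].

Step 3 — form the quadratic (x - mu)^T · Sigma^{-1} · (x - mu):
  Sigma^{-1} · (x - mu) = (-0.1267, -0.0133).
  (x - mu)^T · [Sigma^{-1} · (x - mu)] = (-2)·(-0.1267) + (0)·(-0.0133) = 0.2533.

Step 4 — take square root: d = √(0.2533) ≈ 0.5033.

d(x, mu) = √(0.2533) ≈ 0.5033


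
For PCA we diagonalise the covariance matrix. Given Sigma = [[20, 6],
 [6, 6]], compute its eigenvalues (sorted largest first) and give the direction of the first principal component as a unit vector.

Step 1 — characteristic polynomial of 2×2 Sigma:
  det(Sigma - λI) = λ² - trace · λ + det = 0.
  trace = 20 + 6 = 26, det = 20·6 - (6)² = 84.
Step 2 — discriminant:
  Δ = trace² - 4·det = 676 - 336 = 340.
Step 3 — eigenvalues:
  λ = (trace ± √Δ)/2 = (26 ± 18.4391)/2,
  λ_1 = 22.2195,  λ_2 = 3.7805.

Step 4 — unit eigenvector for λ_1: solve (Sigma - λ_1 I)v = 0. First row:
  (20 - 22.2195)·v_x + (6)·v_y = 0, i.e. (-2.2195)·v_x + (6)·v_y = 0,
  so v ∝ (b, λ_1 - a) = (6, 2.2195) = u.
  ||u|| = √((6)² + (2.2195)²) = √(40.9264) ≈ 6.3974,
  v_1 = u/||u|| ≈ (0.9379, 0.3469) (||v_1|| = 1).

λ_1 = 22.2195,  λ_2 = 3.7805;  v_1 ≈ (0.9379, 0.3469)


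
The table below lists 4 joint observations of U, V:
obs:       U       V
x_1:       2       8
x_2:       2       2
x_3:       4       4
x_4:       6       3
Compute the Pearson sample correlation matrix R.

Step 1 — column means:
  mean(U) = (2 + 2 + 4 + 6) / 4 = 14/4 = 3.5
  mean(V) = (8 + 2 + 4 + 3) / 4 = 17/4 = 4.25

Step 2 — sample variances and covariances s[i,j] = (1/(n-1)) · Σ_k (x_{k,i} - mean_i) · (x_{k,j} - mean_j), with n-1 = 3:
  s[U,U] = ((-1.5)·(-1.5) + (-1.5)·(-1.5) + (0.5)·(0.5) + (2.5)·(2.5)) / 3 = 11/3 = 3.6667
  s[U,V] = ((-1.5)·(3.75) + (-1.5)·(-2.25) + (0.5)·(-0.25) + (2.5)·(-1.25)) / 3 = -5.5/3 = -1.8333
  s[V,V] = ((3.75)·(3.75) + (-2.25)·(-2.25) + (-0.25)·(-0.25) + (-1.25)·(-1.25)) / 3 = 20.75/3 = 6.9167
  Sample standard deviations s_i = √(s[i,i]):
  s(U) = √(3.6667) = 1.9149
  s(V) = √(6.9167) = 2.63

Step 3 — r_{ij} = s_{ij} / (s_i · s_j):
  r[U,U] = 1 (diagonal).
  r[U,V] = -1.8333 / (1.9149 · 2.63) = -1.8333 / 5.036 = -0.364
  r[V,V] = 1 (diagonal).

R is symmetric with unit diagonal. Assembling:

R = [[1, -0.364],
 [-0.364, 1]]


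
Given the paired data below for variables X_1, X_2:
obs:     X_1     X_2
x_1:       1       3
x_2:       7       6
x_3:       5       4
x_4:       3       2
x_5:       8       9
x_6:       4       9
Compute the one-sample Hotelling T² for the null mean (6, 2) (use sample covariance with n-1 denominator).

Step 1 — sample mean vector:
  mean(X_1) = (1 + 7 + 5 + 3 + 8 + 4) / 6 = 28/6 = 4.6667
  mean(X_2) = (3 + 6 + 4 + 2 + 9 + 9) / 6 = 33/6 = 5.5
  x̄ = (4.6667, 5.5),  deviation x̄ - mu_0 = (4.6667, 5.5) - (6, 2) = (-1.3333, 3.5).

Step 2 — sample covariance matrix, S[i,j] = (1/(n-1)) · Σ_k (x_{k,i} - mean_i) · (x_{k,j} - mean_j), divisor n-1 = 5:
  S[X_1,X_1] = ((-3.6667)·(-3.6667) + (2.3333)·(2.3333) + (0.3333)·(0.3333) + (-1.6667)·(-1.6667) + (3.3333)·(3.3333) + (-0.6667)·(-0.6667)) / 5 = 33.3333/5 = 6.6667
  S[X_1,X_2] = ((-3.6667)·(-2.5) + (2.3333)·(0.5) + (0.3333)·(-1.5) + (-1.6667)·(-3.5) + (3.3333)·(3.5) + (-0.6667)·(3.5)) / 5 = 25/5 = 5
  S[X_2,X_2] = ((-2.5)·(-2.5) + (0.5)·(0.5) + (-1.5)·(-1.5) + (-3.5)·(-3.5) + (3.5)·(3.5) + (3.5)·(3.5)) / 5 = 45.5/5 = 9.1
  S = [[6.6667, 5],
 [5, 9.1]].

Step 3 — invert S. det(S) = 6.6667·9.1 - (5)² = 35.6667.
  S^{-1} = (1/det) · [[d, -b], [-b, a]] = [[0.2551, -0.1402],
 [-0.1402, 0.1869]].

Step 4 — quadratic form (x̄ - mu_0)^T · S^{-1} · (x̄ - mu_0):
  S^{-1} · (x̄ - mu_0) = (-0.8308, 0.8411),
  (x̄ - mu_0)^T · [...] = (-1.3333)·(-0.8308) + (3.5)·(0.8411) = 4.0517.

Step 5 — scale by n: T² = 6 · 4.0517 = 24.3103.

T² ≈ 24.3103


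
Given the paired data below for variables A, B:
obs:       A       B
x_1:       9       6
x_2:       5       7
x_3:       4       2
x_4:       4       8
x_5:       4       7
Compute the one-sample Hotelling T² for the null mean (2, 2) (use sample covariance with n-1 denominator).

Step 1 — sample mean vector:
  mean(A) = (9 + 5 + 4 + 4 + 4) / 5 = 26/5 = 5.2
  mean(B) = (6 + 7 + 2 + 8 + 7) / 5 = 30/5 = 6
  x̄ = (5.2, 6),  deviation x̄ - mu_0 = (5.2, 6) - (2, 2) = (3.2, 4).

Step 2 — sample covariance matrix, S[i,j] = (1/(n-1)) · Σ_k (x_{k,i} - mean_i) · (x_{k,j} - mean_j), divisor n-1 = 4:
  S[A,A] = ((3.8)·(3.8) + (-0.2)·(-0.2) + (-1.2)·(-1.2) + (-1.2)·(-1.2) + (-1.2)·(-1.2)) / 4 = 18.8/4 = 4.7
  S[A,B] = ((3.8)·(0) + (-0.2)·(1) + (-1.2)·(-4) + (-1.2)·(2) + (-1.2)·(1)) / 4 = 1/4 = 0.25
  S[B,B] = ((0)·(0) + (1)·(1) + (-4)·(-4) + (2)·(2) + (1)·(1)) / 4 = 22/4 = 5.5
  S = [[4.7, 0.25],
 [0.25, 5.5]].

Step 3 — invert S. det(S) = 4.7·5.5 - (0.25)² = 25.7875.
  S^{-1} = (1/det) · [[d, -b], [-b, a]] = [[0.2133, -0.0097],
 [-0.0097, 0.1823]].

Step 4 — quadratic form (x̄ - mu_0)^T · S^{-1} · (x̄ - mu_0):
  S^{-1} · (x̄ - mu_0) = (0.6437, 0.698),
  (x̄ - mu_0)^T · [...] = (3.2)·(0.6437) + (4)·(0.698) = 4.852.

Step 5 — scale by n: T² = 5 · 4.852 = 24.2598.

T² ≈ 24.2598


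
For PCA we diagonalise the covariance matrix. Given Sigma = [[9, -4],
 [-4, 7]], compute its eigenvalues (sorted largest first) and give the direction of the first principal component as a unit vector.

Step 1 — characteristic polynomial of 2×2 Sigma:
  det(Sigma - λI) = λ² - trace · λ + det = 0.
  trace = 9 + 7 = 16, det = 9·7 - (-4)² = 47.
Step 2 — discriminant:
  Δ = trace² - 4·det = 256 - 188 = 68.
Step 3 — eigenvalues:
  λ = (trace ± √Δ)/2 = (16 ± 8.2462)/2,
  λ_1 = 12.1231,  λ_2 = 3.8769.

Step 4 — unit eigenvector for λ_1: solve (Sigma - λ_1 I)v = 0. First row:
  (9 - 12.1231)·v_x + (-4)·v_y = 0, i.e. (-3.1231)·v_x + (-4)·v_y = 0,
  so v ∝ (b, λ_1 - a) = (-4, 3.1231); multiply by -1 so the first entry is positive: u = (4, -3.1231).
  ||u|| = √((4)² + (-3.1231)²) = √(25.7538) ≈ 5.0748,
  v_1 = u/||u|| ≈ (0.7882, -0.6154) (||v_1|| = 1).

λ_1 = 12.1231,  λ_2 = 3.8769;  v_1 ≈ (0.7882, -0.6154)


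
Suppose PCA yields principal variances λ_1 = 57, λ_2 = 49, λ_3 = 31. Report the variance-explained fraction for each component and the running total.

Step 1 — total variance = trace(Sigma) = Σ λ_i = 57 + 49 + 31 = 137.

Step 2 — fraction explained by component i = λ_i / Σ λ:
  PC1: 57/137 = 0.4161
  PC2: 49/137 = 0.3577
  PC3: 31/137 = 0.2263

Step 3 — cumulative fraction after k components = (λ_1 + ... + λ_k) / Σ λ:
  k = 1: 57/137 = 0.4161
  k = 2: (57 + 49)/137 = 106/137 = 0.7737
  k = 3: (57 + 49 + 31)/137 = 137/137 = 1

Summary (fraction, with percent):

explained: PC1 0.4161 (41.61%), PC2 0.3577 (35.77%), PC3 0.2263 (22.63%);  cumulative: 0.4161, 0.7737, 1


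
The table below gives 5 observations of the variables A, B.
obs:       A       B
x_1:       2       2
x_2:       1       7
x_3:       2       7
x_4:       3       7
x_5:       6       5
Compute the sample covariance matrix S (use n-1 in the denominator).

Step 1 — column means:
  mean(A) = (2 + 1 + 2 + 3 + 6) / 5 = 14/5 = 2.8
  mean(B) = (2 + 7 + 7 + 7 + 5) / 5 = 28/5 = 5.6

Step 2 — sample covariance S[i,j] = (1/(n-1)) · Σ_k (x_{k,i} - mean_i) · (x_{k,j} - mean_j), with n-1 = 4.
  S[A,A] = ((-0.8)·(-0.8) + (-1.8)·(-1.8) + (-0.8)·(-0.8) + (0.2)·(0.2) + (3.2)·(3.2)) / 4 = 14.8/4 = 3.7
  S[A,B] = ((-0.8)·(-3.6) + (-1.8)·(1.4) + (-0.8)·(1.4) + (0.2)·(1.4) + (3.2)·(-0.6)) / 4 = -2.4/4 = -0.6
  S[B,B] = ((-3.6)·(-3.6) + (1.4)·(1.4) + (1.4)·(1.4) + (1.4)·(1.4) + (-0.6)·(-0.6)) / 4 = 19.2/4 = 4.8

S is symmetric (S[j,i] = S[i,j]). Assembling:

S = [[3.7, -0.6],
 [-0.6, 4.8]]


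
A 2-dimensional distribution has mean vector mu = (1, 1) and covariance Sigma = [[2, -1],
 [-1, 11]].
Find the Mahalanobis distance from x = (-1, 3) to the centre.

Step 1 — centre the observation: (x - mu) = (-2, 2).

Step 2 — invert Sigma. det(Sigma) = 2·11 - (-1)² = 21.
  Sigma^{-1} = (1/det) · [[d, -b], [-b, a]] = [[0.5238, 0.0476],
 [0.0476, 0.0952]].

Step 3 — form the quadratic (x - mu)^T · Sigma^{-1} · (x - mu):
  Sigma^{-1} · (x - mu) = (-0.9524, 0.0952).
  (x - mu)^T · [Sigma^{-1} · (x - mu)] = (-2)·(-0.9524) + (2)·(0.0952) = 2.0952.

Step 4 — take square root: d = √(2.0952) ≈ 1.4475.

d(x, mu) = √(2.0952) ≈ 1.4475


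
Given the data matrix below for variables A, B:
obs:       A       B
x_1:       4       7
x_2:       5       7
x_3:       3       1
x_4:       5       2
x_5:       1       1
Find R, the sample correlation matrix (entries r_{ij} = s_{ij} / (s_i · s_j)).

Step 1 — column means:
  mean(A) = (4 + 5 + 3 + 5 + 1) / 5 = 18/5 = 3.6
  mean(B) = (7 + 7 + 1 + 2 + 1) / 5 = 18/5 = 3.6

Step 2 — sample variances and covariances s[i,j] = (1/(n-1)) · Σ_k (x_{k,i} - mean_i) · (x_{k,j} - mean_j), with n-1 = 4:
  s[A,A] = ((0.4)·(0.4) + (1.4)·(1.4) + (-0.6)·(-0.6) + (1.4)·(1.4) + (-2.6)·(-2.6)) / 4 = 11.2/4 = 2.8
  s[A,B] = ((0.4)·(3.4) + (1.4)·(3.4) + (-0.6)·(-2.6) + (1.4)·(-1.6) + (-2.6)·(-2.6)) / 4 = 12.2/4 = 3.05
  s[B,B] = ((3.4)·(3.4) + (3.4)·(3.4) + (-2.6)·(-2.6) + (-1.6)·(-1.6) + (-2.6)·(-2.6)) / 4 = 39.2/4 = 9.8
  Sample standard deviations s_i = √(s[i,i]):
  s(A) = √(2.8) = 1.6733
  s(B) = √(9.8) = 3.1305

Step 3 — r_{ij} = s_{ij} / (s_i · s_j):
  r[A,A] = 1 (diagonal).
  r[A,B] = 3.05 / (1.6733 · 3.1305) = 3.05 / 5.2383 = 0.5822
  r[B,B] = 1 (diagonal).

R is symmetric with unit diagonal. Assembling:

R = [[1, 0.5822],
 [0.5822, 1]]


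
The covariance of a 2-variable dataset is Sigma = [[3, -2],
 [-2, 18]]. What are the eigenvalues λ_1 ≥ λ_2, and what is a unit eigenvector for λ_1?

Step 1 — characteristic polynomial of 2×2 Sigma:
  det(Sigma - λI) = λ² - trace · λ + det = 0.
  trace = 3 + 18 = 21, det = 3·18 - (-2)² = 50.
Step 2 — discriminant:
  Δ = trace² - 4·det = 441 - 200 = 241.
Step 3 — eigenvalues:
  λ = (trace ± √Δ)/2 = (21 ± 15.5242)/2,
  λ_1 = 18.2621,  λ_2 = 2.7379.

Step 4 — unit eigenvector for λ_1: solve (Sigma - λ_1 I)v = 0. First row:
  (3 - 18.2621)·v_x + (-2)·v_y = 0, i.e. (-15.2621)·v_x + (-2)·v_y = 0,
  so v ∝ (b, λ_1 - a) = (-2, 15.2621); multiply by -1 so the first entry is positive: u = (2, -15.2621).
  ||u|| = √((2)² + (-15.2621)²) = √(236.9313) ≈ 15.3926,
  v_1 = u/||u|| ≈ (0.1299, -0.9915) (||v_1|| = 1).

λ_1 = 18.2621,  λ_2 = 2.7379;  v_1 ≈ (0.1299, -0.9915)


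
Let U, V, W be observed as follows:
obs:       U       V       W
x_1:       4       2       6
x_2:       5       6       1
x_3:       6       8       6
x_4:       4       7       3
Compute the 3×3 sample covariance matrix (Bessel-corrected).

Step 1 — column means:
  mean(U) = (4 + 5 + 6 + 4) / 4 = 19/4 = 4.75
  mean(V) = (2 + 6 + 8 + 7) / 4 = 23/4 = 5.75
  mean(W) = (6 + 1 + 6 + 3) / 4 = 16/4 = 4

Step 2 — sample covariance S[i,j] = (1/(n-1)) · Σ_k (x_{k,i} - mean_i) · (x_{k,j} - mean_j), with n-1 = 3.
  S[U,U] = ((-0.75)·(-0.75) + (0.25)·(0.25) + (1.25)·(1.25) + (-0.75)·(-0.75)) / 3 = 2.75/3 = 0.9167
  S[U,V] = ((-0.75)·(-3.75) + (0.25)·(0.25) + (1.25)·(2.25) + (-0.75)·(1.25)) / 3 = 4.75/3 = 1.5833
  S[U,W] = ((-0.75)·(2) + (0.25)·(-3) + (1.25)·(2) + (-0.75)·(-1)) / 3 = 1/3 = 0.3333
  S[V,V] = ((-3.75)·(-3.75) + (0.25)·(0.25) + (2.25)·(2.25) + (1.25)·(1.25)) / 3 = 20.75/3 = 6.9167
  S[V,W] = ((-3.75)·(2) + (0.25)·(-3) + (2.25)·(2) + (1.25)·(-1)) / 3 = -5/3 = -1.6667
  S[W,W] = ((2)·(2) + (-3)·(-3) + (2)·(2) + (-1)·(-1)) / 3 = 18/3 = 6

S is symmetric (S[j,i] = S[i,j]). Assembling:

S = [[0.9167, 1.5833, 0.3333],
 [1.5833, 6.9167, -1.6667],
 [0.3333, -1.6667, 6]]


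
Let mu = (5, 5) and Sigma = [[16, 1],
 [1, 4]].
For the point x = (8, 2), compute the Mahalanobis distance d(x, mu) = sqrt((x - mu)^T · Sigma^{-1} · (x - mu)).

Step 1 — centre the observation: (x - mu) = (3, -3).

Step 2 — invert Sigma. det(Sigma) = 16·4 - (1)² = 63.
  Sigma^{-1} = (1/det) · [[d, -b], [-b, a]] = [[0.0635, -0.0159],
 [-0.0159, 0.254]].

Step 3 — form the quadratic (x - mu)^T · Sigma^{-1} · (x - mu):
  Sigma^{-1} · (x - mu) = (0.2381, -0.8095).
  (x - mu)^T · [Sigma^{-1} · (x - mu)] = (3)·(0.2381) + (-3)·(-0.8095) = 3.1429.

Step 4 — take square root: d = √(3.1429) ≈ 1.7728.

d(x, mu) = √(3.1429) ≈ 1.7728


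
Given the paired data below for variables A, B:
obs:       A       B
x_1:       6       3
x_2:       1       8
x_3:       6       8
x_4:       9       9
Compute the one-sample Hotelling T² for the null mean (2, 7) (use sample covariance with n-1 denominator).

Step 1 — sample mean vector:
  mean(A) = (6 + 1 + 6 + 9) / 4 = 22/4 = 5.5
  mean(B) = (3 + 8 + 8 + 9) / 4 = 28/4 = 7
  x̄ = (5.5, 7),  deviation x̄ - mu_0 = (5.5, 7) - (2, 7) = (3.5, 0).

Step 2 — sample covariance matrix, S[i,j] = (1/(n-1)) · Σ_k (x_{k,i} - mean_i) · (x_{k,j} - mean_j), divisor n-1 = 3:
  S[A,A] = ((0.5)·(0.5) + (-4.5)·(-4.5) + (0.5)·(0.5) + (3.5)·(3.5)) / 3 = 33/3 = 11
  S[A,B] = ((0.5)·(-4) + (-4.5)·(1) + (0.5)·(1) + (3.5)·(2)) / 3 = 1/3 = 0.3333
  S[B,B] = ((-4)·(-4) + (1)·(1) + (1)·(1) + (2)·(2)) / 3 = 22/3 = 7.3333
  S = [[11, 0.3333],
 [0.3333, 7.3333]].

Step 3 — invert S. det(S) = 11·7.3333 - (0.3333)² = 80.5556.
  S^{-1} = (1/det) · [[d, -b], [-b, a]] = [[0.091, -0.0041],
 [-0.0041, 0.1366]].

Step 4 — quadratic form (x̄ - mu_0)^T · S^{-1} · (x̄ - mu_0):
  S^{-1} · (x̄ - mu_0) = (0.3186, -0.0145),
  (x̄ - mu_0)^T · [...] = (3.5)·(0.3186) + (0)·(-0.0145) = 1.1152.

Step 5 — scale by n: T² = 4 · 1.1152 = 4.4607.

T² ≈ 4.4607


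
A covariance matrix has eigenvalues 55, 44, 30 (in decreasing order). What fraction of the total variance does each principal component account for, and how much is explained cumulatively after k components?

Step 1 — total variance = trace(Sigma) = Σ λ_i = 55 + 44 + 30 = 129.

Step 2 — fraction explained by component i = λ_i / Σ λ:
  PC1: 55/129 = 0.4264
  PC2: 44/129 = 0.3411
  PC3: 30/129 = 0.2326

Step 3 — cumulative fraction after k components = (λ_1 + ... + λ_k) / Σ λ:
  k = 1: 55/129 = 0.4264
  k = 2: (55 + 44)/129 = 99/129 = 0.7674
  k = 3: (55 + 44 + 30)/129 = 129/129 = 1

Summary (fraction, with percent):

explained: PC1 0.4264 (42.64%), PC2 0.3411 (34.11%), PC3 0.2326 (23.26%);  cumulative: 0.4264, 0.7674, 1


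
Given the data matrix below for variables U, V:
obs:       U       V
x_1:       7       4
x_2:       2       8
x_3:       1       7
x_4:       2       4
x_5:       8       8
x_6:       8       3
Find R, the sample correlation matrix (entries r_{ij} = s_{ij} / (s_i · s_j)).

Step 1 — column means:
  mean(U) = (7 + 2 + 1 + 2 + 8 + 8) / 6 = 28/6 = 4.6667
  mean(V) = (4 + 8 + 7 + 4 + 8 + 3) / 6 = 34/6 = 5.6667

Step 2 — sample variances and covariances s[i,j] = (1/(n-1)) · Σ_k (x_{k,i} - mean_i) · (x_{k,j} - mean_j), with n-1 = 5:
  s[U,U] = ((2.3333)·(2.3333) + (-2.6667)·(-2.6667) + (-3.6667)·(-3.6667) + (-2.6667)·(-2.6667) + (3.3333)·(3.3333) + (3.3333)·(3.3333)) / 5 = 55.3333/5 = 11.0667
  s[U,V] = ((2.3333)·(-1.6667) + (-2.6667)·(2.3333) + (-3.6667)·(1.3333) + (-2.6667)·(-1.6667) + (3.3333)·(2.3333) + (3.3333)·(-2.6667)) / 5 = -11.6667/5 = -2.3333
  s[V,V] = ((-1.6667)·(-1.6667) + (2.3333)·(2.3333) + (1.3333)·(1.3333) + (-1.6667)·(-1.6667) + (2.3333)·(2.3333) + (-2.6667)·(-2.6667)) / 5 = 25.3333/5 = 5.0667
  Sample standard deviations s_i = √(s[i,i]):
  s(U) = √(11.0667) = 3.3267
  s(V) = √(5.0667) = 2.2509

Step 3 — r_{ij} = s_{ij} / (s_i · s_j):
  r[U,U] = 1 (diagonal).
  r[U,V] = -2.3333 / (3.3267 · 2.2509) = -2.3333 / 7.4881 = -0.3116
  r[V,V] = 1 (diagonal).

R is symmetric with unit diagonal. Assembling:

R = [[1, -0.3116],
 [-0.3116, 1]]


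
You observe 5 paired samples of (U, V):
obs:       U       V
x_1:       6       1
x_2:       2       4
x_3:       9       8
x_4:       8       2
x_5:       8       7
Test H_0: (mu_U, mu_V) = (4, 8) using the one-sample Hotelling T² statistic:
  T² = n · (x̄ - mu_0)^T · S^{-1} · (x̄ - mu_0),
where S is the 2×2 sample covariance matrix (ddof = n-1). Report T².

Step 1 — sample mean vector:
  mean(U) = (6 + 2 + 9 + 8 + 8) / 5 = 33/5 = 6.6
  mean(V) = (1 + 4 + 8 + 2 + 7) / 5 = 22/5 = 4.4
  x̄ = (6.6, 4.4),  deviation x̄ - mu_0 = (6.6, 4.4) - (4, 8) = (2.6, -3.6).

Step 2 — sample covariance matrix, S[i,j] = (1/(n-1)) · Σ_k (x_{k,i} - mean_i) · (x_{k,j} - mean_j), divisor n-1 = 4:
  S[U,U] = ((-0.6)·(-0.6) + (-4.6)·(-4.6) + (2.4)·(2.4) + (1.4)·(1.4) + (1.4)·(1.4)) / 4 = 31.2/4 = 7.8
  S[U,V] = ((-0.6)·(-3.4) + (-4.6)·(-0.4) + (2.4)·(3.6) + (1.4)·(-2.4) + (1.4)·(2.6)) / 4 = 12.8/4 = 3.2
  S[V,V] = ((-3.4)·(-3.4) + (-0.4)·(-0.4) + (3.6)·(3.6) + (-2.4)·(-2.4) + (2.6)·(2.6)) / 4 = 37.2/4 = 9.3
  S = [[7.8, 3.2],
 [3.2, 9.3]].

Step 3 — invert S. det(S) = 7.8·9.3 - (3.2)² = 62.3.
  S^{-1} = (1/det) · [[d, -b], [-b, a]] = [[0.1493, -0.0514],
 [-0.0514, 0.1252]].

Step 4 — quadratic form (x̄ - mu_0)^T · S^{-1} · (x̄ - mu_0):
  S^{-1} · (x̄ - mu_0) = (0.573, -0.5843),
  (x̄ - mu_0)^T · [...] = (2.6)·(0.573) + (-3.6)·(-0.5843) = 3.5933.

Step 5 — scale by n: T² = 5 · 3.5933 = 17.9663.

T² ≈ 17.9663


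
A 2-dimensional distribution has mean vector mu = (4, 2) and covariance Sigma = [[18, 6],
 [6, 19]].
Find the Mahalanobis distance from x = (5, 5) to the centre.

Step 1 — centre the observation: (x - mu) = (1, 3).

Step 2 — invert Sigma. det(Sigma) = 18·19 - (6)² = 306.
  Sigma^{-1} = (1/det) · [[d, -b], [-b, a]] = [[0.0621, -0.0196],
 [-0.0196, 0.0588]].

Step 3 — form the quadratic (x - mu)^T · Sigma^{-1} · (x - mu):
  Sigma^{-1} · (x - mu) = (0.0033, 0.1569).
  (x - mu)^T · [Sigma^{-1} · (x - mu)] = (1)·(0.0033) + (3)·(0.1569) = 0.4739.

Step 4 — take square root: d = √(0.4739) ≈ 0.6884.

d(x, mu) = √(0.4739) ≈ 0.6884


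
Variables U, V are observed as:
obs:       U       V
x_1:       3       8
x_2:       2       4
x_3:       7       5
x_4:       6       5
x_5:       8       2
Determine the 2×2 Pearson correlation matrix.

Step 1 — column means:
  mean(U) = (3 + 2 + 7 + 6 + 8) / 5 = 26/5 = 5.2
  mean(V) = (8 + 4 + 5 + 5 + 2) / 5 = 24/5 = 4.8

Step 2 — sample variances and covariances s[i,j] = (1/(n-1)) · Σ_k (x_{k,i} - mean_i) · (x_{k,j} - mean_j), with n-1 = 4:
  s[U,U] = ((-2.2)·(-2.2) + (-3.2)·(-3.2) + (1.8)·(1.8) + (0.8)·(0.8) + (2.8)·(2.8)) / 4 = 26.8/4 = 6.7
  s[U,V] = ((-2.2)·(3.2) + (-3.2)·(-0.8) + (1.8)·(0.2) + (0.8)·(0.2) + (2.8)·(-2.8)) / 4 = -11.8/4 = -2.95
  s[V,V] = ((3.2)·(3.2) + (-0.8)·(-0.8) + (0.2)·(0.2) + (0.2)·(0.2) + (-2.8)·(-2.8)) / 4 = 18.8/4 = 4.7
  Sample standard deviations s_i = √(s[i,i]):
  s(U) = √(6.7) = 2.5884
  s(V) = √(4.7) = 2.1679

Step 3 — r_{ij} = s_{ij} / (s_i · s_j):
  r[U,U] = 1 (diagonal).
  r[U,V] = -2.95 / (2.5884 · 2.1679) = -2.95 / 5.6116 = -0.5257
  r[V,V] = 1 (diagonal).

R is symmetric with unit diagonal. Assembling:

R = [[1, -0.5257],
 [-0.5257, 1]]


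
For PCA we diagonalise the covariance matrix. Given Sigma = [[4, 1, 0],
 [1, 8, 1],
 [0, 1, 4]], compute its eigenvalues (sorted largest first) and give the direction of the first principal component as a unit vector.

Step 1 — characteristic polynomial p(λ) = det(λI - Sigma) = λ³ - tr·λ² + c_1·λ - det, where tr = trace, c_1 = sum of the principal 2×2 minors, det = det(Sigma):
  tr = 4 + 8 + 4 = 16,
  c_1 = (4·8 - (1)²) + (4·4 - (0)²) + (8·4 - (1)²) = 31 + 16 + 31 = 78,
  det = 4·(8·4 - (1)²) - (1)·((1)·4 - (1)·(0)) + (0)·((1)·(1) - 8·(0)) = 4·(31) - (1)·(4) + (0)·(1) = 120.
  So p(λ) = λ³ - 16λ² + 78λ - 120.
Step 2 — look for an integer root (rational root theorem: any rational root is an integer divisor of 120). Testing λ = 4:
  p(4) = 64 - 256 + 312 - 120 = 0  ✓
  Dividing out (λ - 4): p(λ) = (λ - 4)(λ² - 12λ + 30).
Step 3 — remaining eigenvalues from the quadratic λ² - 12λ + 30 = 0:
  Δ = 12² - 4·30 = 144 - 120 = 24,  λ = (12 ± √24)/2 = (12 ± 4.899)/2 ≈ 8.4495 or 3.5505.
  Sorted: λ_1 = 8.4495,  λ_2 = 4,  λ_3 = 3.5505  (check: sum = 16 = tr ✓).

Step 4 — unit eigenvector for λ_1 ≈ 8.4495: v spans the null space of (Sigma - λ_1 I), whose rows are
  r_1 = (-4.4495, 1, 0),  r_2 = (1, -0.4495, 1),  r_3 = (0, 1, -4.4495).
  v is orthogonal to every row, so take v ∝ r_1 × r_2 = ((1)·(1) - (0)·(-0.4495), (0)·(1) - (-4.4495)·(1), (-4.4495)·(-0.4495) - (1)·(1)) ≈ (1, 4.4495, 1).
  Let u = (1, 4.4495, 1).
  ||u|| = √((1)² + (4.4495)² + (1)²) = √(21.798) ≈ 4.6688,  v_1 = u/||u|| ≈ (0.2142, 0.953, 0.2142) (||v_1|| = 1).

λ_1 = 8.4495,  λ_2 = 4,  λ_3 = 3.5505;  v_1 ≈ (0.2142, 0.953, 0.2142)


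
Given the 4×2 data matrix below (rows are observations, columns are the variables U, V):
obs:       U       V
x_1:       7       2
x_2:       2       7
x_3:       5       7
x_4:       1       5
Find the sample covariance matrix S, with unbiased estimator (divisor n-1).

Step 1 — column means:
  mean(U) = (7 + 2 + 5 + 1) / 4 = 15/4 = 3.75
  mean(V) = (2 + 7 + 7 + 5) / 4 = 21/4 = 5.25

Step 2 — sample covariance S[i,j] = (1/(n-1)) · Σ_k (x_{k,i} - mean_i) · (x_{k,j} - mean_j), with n-1 = 3.
  S[U,U] = ((3.25)·(3.25) + (-1.75)·(-1.75) + (1.25)·(1.25) + (-2.75)·(-2.75)) / 3 = 22.75/3 = 7.5833
  S[U,V] = ((3.25)·(-3.25) + (-1.75)·(1.75) + (1.25)·(1.75) + (-2.75)·(-0.25)) / 3 = -10.75/3 = -3.5833
  S[V,V] = ((-3.25)·(-3.25) + (1.75)·(1.75) + (1.75)·(1.75) + (-0.25)·(-0.25)) / 3 = 16.75/3 = 5.5833

S is symmetric (S[j,i] = S[i,j]). Assembling:

S = [[7.5833, -3.5833],
 [-3.5833, 5.5833]]


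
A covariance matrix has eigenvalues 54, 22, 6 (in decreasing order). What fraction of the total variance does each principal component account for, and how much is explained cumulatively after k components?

Step 1 — total variance = trace(Sigma) = Σ λ_i = 54 + 22 + 6 = 82.

Step 2 — fraction explained by component i = λ_i / Σ λ:
  PC1: 54/82 = 0.6585
  PC2: 22/82 = 0.2683
  PC3: 6/82 = 0.0732

Step 3 — cumulative fraction after k components = (λ_1 + ... + λ_k) / Σ λ:
  k = 1: 54/82 = 0.6585
  k = 2: (54 + 22)/82 = 76/82 = 0.9268
  k = 3: (54 + 22 + 6)/82 = 82/82 = 1

Summary (fraction, with percent):

explained: PC1 0.6585 (65.85%), PC2 0.2683 (26.83%), PC3 0.0732 (7.32%);  cumulative: 0.6585, 0.9268, 1


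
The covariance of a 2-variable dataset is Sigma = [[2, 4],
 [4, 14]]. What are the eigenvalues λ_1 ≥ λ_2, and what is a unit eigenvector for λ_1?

Step 1 — characteristic polynomial of 2×2 Sigma:
  det(Sigma - λI) = λ² - trace · λ + det = 0.
  trace = 2 + 14 = 16, det = 2·14 - (4)² = 12.
Step 2 — discriminant:
  Δ = trace² - 4·det = 256 - 48 = 208.
Step 3 — eigenvalues:
  λ = (trace ± √Δ)/2 = (16 ± 14.4222)/2,
  λ_1 = 15.2111,  λ_2 = 0.7889.

Step 4 — unit eigenvector for λ_1: solve (Sigma - λ_1 I)v = 0. First row:
  (2 - 15.2111)·v_x + (4)·v_y = 0, i.e. (-13.2111)·v_x + (4)·v_y = 0,
  so v ∝ (b, λ_1 - a) = (4, 13.2111) = u.
  ||u|| = √((4)² + (13.2111)²) = √(190.5332) ≈ 13.8034,
  v_1 = u/||u|| ≈ (0.2898, 0.9571) (||v_1|| = 1).

λ_1 = 15.2111,  λ_2 = 0.7889;  v_1 ≈ (0.2898, 0.9571)


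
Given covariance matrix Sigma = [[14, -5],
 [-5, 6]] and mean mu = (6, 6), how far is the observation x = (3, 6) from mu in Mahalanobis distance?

Step 1 — centre the observation: (x - mu) = (-3, 0).

Step 2 — invert Sigma. det(Sigma) = 14·6 - (-5)² = 59.
  Sigma^{-1} = (1/det) · [[d, -b], [-b, a]] = [[0.1017, 0.0847],
 [0.0847, 0.2373]].

Step 3 — form the quadratic (x - mu)^T · Sigma^{-1} · (x - mu):
  Sigma^{-1} · (x - mu) = (-0.3051, -0.2542).
  (x - mu)^T · [Sigma^{-1} · (x - mu)] = (-3)·(-0.3051) + (0)·(-0.2542) = 0.9153.

Step 4 — take square root: d = √(0.9153) ≈ 0.9567.

d(x, mu) = √(0.9153) ≈ 0.9567


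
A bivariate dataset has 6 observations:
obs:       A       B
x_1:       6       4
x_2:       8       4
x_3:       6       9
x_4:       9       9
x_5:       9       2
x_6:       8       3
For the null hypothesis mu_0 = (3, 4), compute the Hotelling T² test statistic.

Step 1 — sample mean vector:
  mean(A) = (6 + 8 + 6 + 9 + 9 + 8) / 6 = 46/6 = 7.6667
  mean(B) = (4 + 4 + 9 + 9 + 2 + 3) / 6 = 31/6 = 5.1667
  x̄ = (7.6667, 5.1667),  deviation x̄ - mu_0 = (7.6667, 5.1667) - (3, 4) = (4.6667, 1.1667).

Step 2 — sample covariance matrix, S[i,j] = (1/(n-1)) · Σ_k (x_{k,i} - mean_i) · (x_{k,j} - mean_j), divisor n-1 = 5:
  S[A,A] = ((-1.6667)·(-1.6667) + (0.3333)·(0.3333) + (-1.6667)·(-1.6667) + (1.3333)·(1.3333) + (1.3333)·(1.3333) + (0.3333)·(0.3333)) / 5 = 9.3333/5 = 1.8667
  S[A,B] = ((-1.6667)·(-1.1667) + (0.3333)·(-1.1667) + (-1.6667)·(3.8333) + (1.3333)·(3.8333) + (1.3333)·(-3.1667) + (0.3333)·(-2.1667)) / 5 = -4.6667/5 = -0.9333
  S[B,B] = ((-1.1667)·(-1.1667) + (-1.1667)·(-1.1667) + (3.8333)·(3.8333) + (3.8333)·(3.8333) + (-3.1667)·(-3.1667) + (-2.1667)·(-2.1667)) / 5 = 46.8333/5 = 9.3667
  S = [[1.8667, -0.9333],
 [-0.9333, 9.3667]].

Step 3 — invert S. det(S) = 1.8667·9.3667 - (-0.9333)² = 16.6133.
  S^{-1} = (1/det) · [[d, -b], [-b, a]] = [[0.5638, 0.0562],
 [0.0562, 0.1124]].

Step 4 — quadratic form (x̄ - mu_0)^T · S^{-1} · (x̄ - mu_0):
  S^{-1} · (x̄ - mu_0) = (2.6966, 0.3933),
  (x̄ - mu_0)^T · [...] = (4.6667)·(2.6966) + (1.1667)·(0.3933) = 13.0431.

Step 5 — scale by n: T² = 6 · 13.0431 = 78.2584.

T² ≈ 78.2584
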